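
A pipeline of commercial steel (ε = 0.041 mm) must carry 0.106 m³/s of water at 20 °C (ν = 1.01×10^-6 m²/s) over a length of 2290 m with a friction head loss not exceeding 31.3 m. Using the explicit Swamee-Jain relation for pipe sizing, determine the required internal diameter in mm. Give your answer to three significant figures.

D ≈ 255 mm

Swamee-Jain (Type III): D = 0.66·[ε^1.25·(LQ²/(gh_f))^4.75 + ν·Q^9.4·(L/(gh_f))^5.2]^0.04
LQ²/(gh_f) = 0.08380; L/(gh_f) = 7.458
Term 1 = ε^1.25·(…)^4.75 = 2.52×10^-11; Term 2 = ν·Q^9.4·(…)^5.2 = 2.40×10^-11
D = 0.66·(2.52×10^-11 + 2.40×10^-11)^0.04 = 0.2554 m = 255 mm
Check: V = 2.07 m/s, Re = 5.23×10^5, f = 0.01506, h_f = 29.5 m ≈ 31.3 m ✓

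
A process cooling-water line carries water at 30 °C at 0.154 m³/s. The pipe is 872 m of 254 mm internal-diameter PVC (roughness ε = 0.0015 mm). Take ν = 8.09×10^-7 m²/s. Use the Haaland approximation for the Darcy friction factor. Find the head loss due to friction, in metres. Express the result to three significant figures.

V = 4Q/(πD²) = 4·0.154/(π·0.254²) = 3.039 m/s
Re = VD/ν = 3.039·0.254/8.09×10^-7 = 9.54×10^5 → turbulent
ε/D = 0.0015/254 = 5.91×10^-6
Haaland: f = 0.01178
h_f = f(L/D)V²/(2g) = 0.01178·(872/0.254)·3.039²/(2·9.81) = 19.03 m

h_f ≈ 19.0 m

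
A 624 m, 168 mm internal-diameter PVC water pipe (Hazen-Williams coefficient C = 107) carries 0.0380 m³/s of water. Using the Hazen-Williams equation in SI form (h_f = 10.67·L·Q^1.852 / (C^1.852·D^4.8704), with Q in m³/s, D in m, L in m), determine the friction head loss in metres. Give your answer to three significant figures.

h_f ≈ 16.1 m

h_f = 10.67·624·0.0380^1.852 / (107^1.852·0.168^4.8704) = 16.13 m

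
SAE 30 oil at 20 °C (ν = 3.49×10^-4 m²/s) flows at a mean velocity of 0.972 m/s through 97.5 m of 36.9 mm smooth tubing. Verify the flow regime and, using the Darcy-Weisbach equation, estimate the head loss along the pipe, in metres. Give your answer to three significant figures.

Re = VD/ν = 0.972·0.03690/3.49×10^-4 = 103 → laminar (Re < 2300)
f = 64/Re = 0.6227
h_f = f(L/D)V²/(2g) = 0.6227·(97.5/0.03690)·0.972²/(2·9.81) = 79.24 m

h_f ≈ 79.2 m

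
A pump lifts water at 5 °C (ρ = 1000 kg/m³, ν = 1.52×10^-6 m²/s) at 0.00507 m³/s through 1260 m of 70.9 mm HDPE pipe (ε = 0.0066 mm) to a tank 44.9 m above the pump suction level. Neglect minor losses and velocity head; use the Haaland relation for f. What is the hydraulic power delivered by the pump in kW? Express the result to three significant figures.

V = 4Q/(πD²) = 1.284 m/s; Re = 5.99×10^4; ε/D = 9.31×10^-5; f = 0.02019
h_f = f(L/D)V²/2g = 30.16 m
Total head H = z + h_f = 44.9 + 30.16 = 75.06 m
P_hyd = ρgQH = 1000·9.81·0.00507·75.06 = 3.733 kW

P_hyd ≈ 3.73 kW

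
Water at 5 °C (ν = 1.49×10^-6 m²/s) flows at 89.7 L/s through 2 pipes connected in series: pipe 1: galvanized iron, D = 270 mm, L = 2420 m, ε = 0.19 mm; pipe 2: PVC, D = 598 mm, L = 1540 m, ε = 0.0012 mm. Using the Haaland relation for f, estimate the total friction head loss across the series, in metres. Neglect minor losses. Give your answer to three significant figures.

H ≈ 21.8 m

Pipe 1: V = 1.567 m/s, Re = 2.84×10^5, ε/D = 7.04×10^-4, f = 0.01922, h_1 = f(L/D)V²/2g = 21.55 m
Pipe 2: V = 0.3194 m/s, Re = 1.28×10^5, ε/D = 2.01×10^-6, f = 0.01694, h_2 = f(L/D)V²/2g = 0.2268 m
Series → Q common, losses add: H = Σh = 21.78 m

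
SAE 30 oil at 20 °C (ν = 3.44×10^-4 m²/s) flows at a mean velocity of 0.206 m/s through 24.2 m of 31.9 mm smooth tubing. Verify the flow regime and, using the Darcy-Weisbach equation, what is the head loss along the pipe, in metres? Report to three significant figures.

h_f ≈ 5.50 m

Re = VD/ν = 0.206·0.03190/3.44×10^-4 = 19.1 → laminar (Re < 2300)
f = 64/Re = 3.350
h_f = f(L/D)V²/(2g) = 3.350·(24.2/0.03190)·0.206²/(2·9.81) = 5.497 m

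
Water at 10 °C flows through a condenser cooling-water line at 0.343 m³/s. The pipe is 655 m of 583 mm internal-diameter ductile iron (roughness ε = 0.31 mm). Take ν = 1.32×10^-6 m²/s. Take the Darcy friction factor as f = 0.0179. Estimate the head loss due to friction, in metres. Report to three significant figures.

h_f ≈ 1.69 m

V = 4Q/(πD²) = 4·0.343/(π·0.583²) = 1.285 m/s
h_f = f(L/D)V²/(2g) = 0.01790·(655/0.583)·1.285²/(2·9.81) = 1.692 m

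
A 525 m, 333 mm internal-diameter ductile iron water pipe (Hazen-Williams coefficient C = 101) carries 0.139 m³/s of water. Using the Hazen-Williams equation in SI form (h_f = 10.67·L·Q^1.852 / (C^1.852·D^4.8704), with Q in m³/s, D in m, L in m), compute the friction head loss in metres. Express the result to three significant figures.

h_f = 10.67·525·0.139^1.852 / (101^1.852·0.333^4.8704) = 5.958 m

h_f ≈ 5.96 m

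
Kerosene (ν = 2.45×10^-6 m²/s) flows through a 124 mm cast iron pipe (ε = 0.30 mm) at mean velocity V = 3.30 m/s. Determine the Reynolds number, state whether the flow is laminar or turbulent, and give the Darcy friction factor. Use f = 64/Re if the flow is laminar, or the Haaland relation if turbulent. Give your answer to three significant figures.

Re = VD/ν = 3.300·0.124/2.45×10^-6 = 1.67×10^5
Re > 4000 → turbulent; ε/D = 0.00242
Haaland: f = 0.02553

Re ≈ 1.67×10^5; turbulent; f ≈ 0.0255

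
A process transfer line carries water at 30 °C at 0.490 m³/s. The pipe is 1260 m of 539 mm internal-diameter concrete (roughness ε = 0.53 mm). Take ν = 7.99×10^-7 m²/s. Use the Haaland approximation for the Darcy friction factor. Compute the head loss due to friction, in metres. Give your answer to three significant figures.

h_f ≈ 10.9 m

V = 4Q/(πD²) = 4·0.490/(π·0.539²) = 2.147 m/s
Re = VD/ν = 2.147·0.539/7.99×10^-7 = 1.45×10^6 → turbulent
ε/D = 0.53/539 = 9.83×10^-4
Haaland: f = 0.01978
h_f = f(L/D)V²/(2g) = 0.01978·(1260/0.539)·2.147²/(2·9.81) = 10.87 m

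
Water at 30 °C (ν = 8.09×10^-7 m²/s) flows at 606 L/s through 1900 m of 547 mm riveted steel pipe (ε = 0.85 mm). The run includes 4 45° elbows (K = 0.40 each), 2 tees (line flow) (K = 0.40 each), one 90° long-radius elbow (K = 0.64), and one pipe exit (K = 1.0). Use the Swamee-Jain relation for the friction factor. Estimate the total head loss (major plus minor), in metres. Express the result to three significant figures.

H_L ≈ 27.4 m

V = 4Q/(πD²) = 2.579 m/s; V²/2g = 0.3389 m
Re = 1.74×10^6, ε/D = 0.00155 → f = 0.02211 (Swamee-Jain)
Major: h_f = f(L/D)·V²/2g = 0.02211·3473·0.3389 = 26.03 m
Minor: ΣK = 4.04; h_m = ΣK·V²/2g = 1.369 m
Total H_L = 26.03 + 1.369 = 27.40 m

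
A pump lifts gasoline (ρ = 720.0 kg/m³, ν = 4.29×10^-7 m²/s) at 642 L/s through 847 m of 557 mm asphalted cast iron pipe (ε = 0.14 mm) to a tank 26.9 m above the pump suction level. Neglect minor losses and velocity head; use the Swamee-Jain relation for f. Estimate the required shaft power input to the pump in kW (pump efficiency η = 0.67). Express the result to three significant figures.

P_shaft ≈ 236 kW

V = 4Q/(πD²) = 2.635 m/s; Re = 3.42×10^6; ε/D = 2.51×10^-4; f = 0.01471
h_f = f(L/D)V²/2g = 7.916 m
Total head H = z + h_f = 26.9 + 7.916 = 34.82 m
P_hyd = ρgQH = 720.0·9.81·0.642·34.82 = 157.9 kW
P_shaft = P_hyd/η = 157.9/0.67 = 235.6 kW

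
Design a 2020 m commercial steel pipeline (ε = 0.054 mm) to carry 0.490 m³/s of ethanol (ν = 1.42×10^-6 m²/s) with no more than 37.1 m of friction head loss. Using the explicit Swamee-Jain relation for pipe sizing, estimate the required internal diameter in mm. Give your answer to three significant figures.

Swamee-Jain (Type III): D = 0.66·[ε^1.25·(LQ²/(gh_f))^4.75 + ν·Q^9.4·(L/(gh_f))^5.2]^0.04
LQ²/(gh_f) = 1.333; L/(gh_f) = 5.550
Term 1 = ε^1.25·(…)^4.75 = 1.81×10^-5; Term 2 = ν·Q^9.4·(…)^5.2 = 1.29×10^-5
D = 0.66·(1.81×10^-5 + 1.29×10^-5)^0.04 = 0.4357 m = 436 mm
Check: V = 3.29 m/s, Re = 1.01×10^6, f = 0.01384, h_f = 35.3 m ≈ 37.1 m ✓

D ≈ 436 mm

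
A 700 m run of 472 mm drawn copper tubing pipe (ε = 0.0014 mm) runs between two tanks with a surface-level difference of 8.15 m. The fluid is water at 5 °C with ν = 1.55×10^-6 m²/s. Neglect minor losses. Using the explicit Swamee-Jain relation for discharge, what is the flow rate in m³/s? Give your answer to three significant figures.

Q ≈ 0.527 m³/s

Swamee-Jain (Type II): Q = -0.965·√(gD⁵h_f/L)·ln[ε/(3.7D) + √(3.17ν²L/(gD³h_f))]
√(gD⁵h_f/L) = √(9.81·0.472⁵·8.15/700) = 0.05173
ε/(3.7D) = 8.02×10^-7; √(3.17ν²L/(gD³h_f)) = 2.52×10^-5
Q = -0.965·0.05173·ln(2.598×10^-5) = 0.5270 m³/s
Check: V = 3.01 m/s, Re = 9.17×10^5, f = 0.01185, h_f = 8.13 m ≈ 8.15 m ✓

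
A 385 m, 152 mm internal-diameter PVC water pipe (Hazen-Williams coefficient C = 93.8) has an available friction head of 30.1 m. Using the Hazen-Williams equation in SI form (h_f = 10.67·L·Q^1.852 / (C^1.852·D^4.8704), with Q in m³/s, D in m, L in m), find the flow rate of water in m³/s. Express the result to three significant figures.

Q ≈ 0.0465 m³/s

Rearranging: Q = [h_f·C^1.852·D^4.8704 / (10.67·L)]^(1/1.852)
Q = [30.1·93.8^1.852·0.152^4.8704 / (10.67·385)]^0.540 = 0.04653 m³/s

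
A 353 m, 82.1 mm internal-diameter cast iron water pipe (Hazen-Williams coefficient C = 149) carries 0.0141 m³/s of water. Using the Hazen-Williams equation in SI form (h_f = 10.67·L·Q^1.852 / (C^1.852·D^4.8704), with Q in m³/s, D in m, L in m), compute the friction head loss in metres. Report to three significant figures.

h_f ≈ 25.8 m

h_f = 10.67·353·0.0141^1.852 / (149^1.852·0.0821^4.8704) = 25.77 m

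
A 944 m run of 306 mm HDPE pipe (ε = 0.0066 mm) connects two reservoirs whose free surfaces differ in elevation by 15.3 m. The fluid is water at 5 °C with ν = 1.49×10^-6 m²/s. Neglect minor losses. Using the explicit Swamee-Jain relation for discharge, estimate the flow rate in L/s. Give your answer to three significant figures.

Swamee-Jain (Type II): Q = -0.965·√(gD⁵h_f/L)·ln[ε/(3.7D) + √(3.17ν²L/(gD³h_f))]
√(gD⁵h_f/L) = √(9.81·0.306⁵·15.3/944) = 0.02065
ε/(3.7D) = 5.83×10^-6; √(3.17ν²L/(gD³h_f)) = 3.93×10^-5
Q = -0.965·0.02065·ln(4.513×10^-5) = 0.1994 m³/s
Check: V = 2.71 m/s, Re = 5.57×10^5, f = 0.01320, h_f = 15.3 m ≈ 15.3 m ✓

Q ≈ 199 L/s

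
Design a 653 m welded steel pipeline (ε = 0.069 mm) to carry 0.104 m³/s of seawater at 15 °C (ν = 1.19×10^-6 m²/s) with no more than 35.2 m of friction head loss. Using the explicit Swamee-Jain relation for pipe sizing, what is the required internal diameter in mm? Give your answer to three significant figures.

Swamee-Jain (Type III): D = 0.66·[ε^1.25·(LQ²/(gh_f))^4.75 + ν·Q^9.4·(L/(gh_f))^5.2]^0.04
LQ²/(gh_f) = 0.02045; L/(gh_f) = 1.891
Term 1 = ε^1.25·(…)^4.75 = 5.95×10^-14; Term 2 = ν·Q^9.4·(…)^5.2 = 1.88×10^-14
D = 0.66·(5.95×10^-14 + 1.88×10^-14)^0.04 = 0.1974 m = 197 mm
Check: V = 3.40 m/s, Re = 5.64×10^5, f = 0.01663, h_f = 32.4 m ≈ 35.2 m ✓

D ≈ 197 mm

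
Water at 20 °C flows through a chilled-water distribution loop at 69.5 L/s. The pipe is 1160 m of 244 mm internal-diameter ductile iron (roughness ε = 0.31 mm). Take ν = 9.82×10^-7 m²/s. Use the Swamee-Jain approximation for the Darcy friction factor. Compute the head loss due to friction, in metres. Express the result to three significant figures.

h_f ≈ 11.6 m

V = 4Q/(πD²) = 4·0.0695/(π·0.244²) = 1.486 m/s
Re = VD/ν = 1.486·0.244/9.82×10^-7 = 3.69×10^5 → turbulent
ε/D = 0.31/244 = 0.00127
Swamee-Jain: f = 0.02164
h_f = f(L/D)V²/(2g) = 0.02164·(1160/0.244)·1.486²/(2·9.81) = 11.59 m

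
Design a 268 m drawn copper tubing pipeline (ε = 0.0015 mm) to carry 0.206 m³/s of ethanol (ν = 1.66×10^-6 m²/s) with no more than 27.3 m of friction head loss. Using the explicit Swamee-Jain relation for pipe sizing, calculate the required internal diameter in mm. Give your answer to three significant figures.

D ≈ 214 mm

Swamee-Jain (Type III): D = 0.66·[ε^1.25·(LQ²/(gh_f))^4.75 + ν·Q^9.4·(L/(gh_f))^5.2]^0.04
LQ²/(gh_f) = 0.04247; L/(gh_f) = 1.001
Term 1 = ε^1.25·(…)^4.75 = 1.60×10^-14; Term 2 = ν·Q^9.4·(…)^5.2 = 5.92×10^-13
D = 0.66·(1.60×10^-14 + 5.92×10^-13)^0.04 = 0.2142 m = 214 mm
Check: V = 5.71 m/s, Re = 7.38×10^5, f = 0.01237, h_f = 25.8 m ≈ 27.3 m ✓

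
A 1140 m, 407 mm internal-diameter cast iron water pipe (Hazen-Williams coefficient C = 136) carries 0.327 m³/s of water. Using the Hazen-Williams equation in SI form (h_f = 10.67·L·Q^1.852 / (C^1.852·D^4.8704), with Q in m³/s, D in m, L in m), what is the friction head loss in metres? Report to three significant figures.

h_f = 10.67·1140·0.327^1.852 / (136^1.852·0.407^4.8704) = 13.68 m

h_f ≈ 13.7 m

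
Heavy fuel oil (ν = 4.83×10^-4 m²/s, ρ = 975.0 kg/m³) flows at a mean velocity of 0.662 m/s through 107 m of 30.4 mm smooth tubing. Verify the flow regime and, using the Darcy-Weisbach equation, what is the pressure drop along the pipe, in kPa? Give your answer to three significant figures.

Δp ≈ 1160 kPa

Re = VD/ν = 0.662·0.03040/4.83×10^-4 = 41.7 → laminar (Re < 2300)
f = 64/Re = 1.536
h_f = f(L/D)V²/(2g) = 1.536·(107/0.03040)·0.662²/(2·9.81) = 120.8 m
Δp = ρg·h_f = 975.0·9.81·120.8 = 1155 kPa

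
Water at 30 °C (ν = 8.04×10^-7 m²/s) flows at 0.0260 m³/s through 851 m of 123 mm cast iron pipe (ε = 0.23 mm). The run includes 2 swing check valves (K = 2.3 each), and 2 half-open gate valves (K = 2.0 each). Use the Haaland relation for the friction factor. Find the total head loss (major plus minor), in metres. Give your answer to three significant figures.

H_L ≈ 41.9 m

V = 4Q/(πD²) = 2.188 m/s; V²/2g = 0.2440 m
Re = 3.35×10^5, ε/D = 0.00187 → f = 0.02355 (Haaland)
Major: h_f = f(L/D)·V²/2g = 0.02355·6919·0.2440 = 39.77 m
Minor: ΣK = 8.60; h_m = ΣK·V²/2g = 2.099 m
Total H_L = 39.77 + 2.099 = 41.87 m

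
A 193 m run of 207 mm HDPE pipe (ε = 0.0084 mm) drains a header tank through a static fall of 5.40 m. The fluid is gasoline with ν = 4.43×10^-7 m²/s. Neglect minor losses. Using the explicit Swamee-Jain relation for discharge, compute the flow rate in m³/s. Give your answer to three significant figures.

Q ≈ 0.104 m³/s

Swamee-Jain (Type II): Q = -0.965·√(gD⁵h_f/L)·ln[ε/(3.7D) + √(3.17ν²L/(gD³h_f))]
√(gD⁵h_f/L) = √(9.81·0.207⁵·5.40/193) = 0.01021
ε/(3.7D) = 1.10×10^-5; √(3.17ν²L/(gD³h_f)) = 1.60×10^-5
Q = -0.965·0.01021·ln(2.695×10^-5) = 0.1037 m³/s
Check: V = 3.08 m/s, Re = 1.44×10^6, f = 0.01201, h_f = 5.42 m ≈ 5.40 m ✓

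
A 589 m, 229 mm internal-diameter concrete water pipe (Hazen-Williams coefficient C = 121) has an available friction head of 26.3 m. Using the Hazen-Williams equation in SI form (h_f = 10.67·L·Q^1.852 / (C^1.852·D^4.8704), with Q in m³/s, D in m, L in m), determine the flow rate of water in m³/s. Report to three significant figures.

Q ≈ 0.130 m³/s

Rearranging: Q = [h_f·C^1.852·D^4.8704 / (10.67·L)]^(1/1.852)
Q = [26.3·121^1.852·0.229^4.8704 / (10.67·589)]^0.540 = 0.1303 m³/s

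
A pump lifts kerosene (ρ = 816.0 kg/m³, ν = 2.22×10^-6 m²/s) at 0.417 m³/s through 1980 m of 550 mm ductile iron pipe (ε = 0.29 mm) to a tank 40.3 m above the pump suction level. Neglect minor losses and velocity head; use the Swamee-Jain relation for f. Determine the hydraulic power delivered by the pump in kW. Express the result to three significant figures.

P_hyd ≈ 169 kW

V = 4Q/(πD²) = 1.755 m/s; Re = 4.35×10^5; ε/D = 5.27×10^-4; f = 0.01807
h_f = f(L/D)V²/2g = 10.22 m
Total head H = z + h_f = 40.3 + 10.22 = 50.52 m
P_hyd = ρgQH = 816.0·9.81·0.417·50.52 = 168.6 kW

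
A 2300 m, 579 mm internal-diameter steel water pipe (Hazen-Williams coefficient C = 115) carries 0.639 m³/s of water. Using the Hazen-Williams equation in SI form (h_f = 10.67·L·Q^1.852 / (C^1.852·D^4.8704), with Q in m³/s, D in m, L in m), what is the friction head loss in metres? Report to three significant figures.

h_f ≈ 23.4 m

h_f = 10.67·2300·0.639^1.852 / (115^1.852·0.579^4.8704) = 23.39 m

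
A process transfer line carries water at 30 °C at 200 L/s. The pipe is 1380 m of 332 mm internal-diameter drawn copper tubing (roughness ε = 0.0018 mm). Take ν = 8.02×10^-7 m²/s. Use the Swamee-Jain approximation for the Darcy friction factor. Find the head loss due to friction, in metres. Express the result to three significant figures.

h_f ≈ 13.4 m

V = 4Q/(πD²) = 4·0.200/(π·0.332²) = 2.310 m/s
Re = VD/ν = 2.310·0.332/8.02×10^-7 = 9.56×10^5 → turbulent
ε/D = 0.0018/332 = 5.42×10^-6
Swamee-Jain: f = 0.01183
h_f = f(L/D)V²/(2g) = 0.01183·(1380/0.332)·2.310²/(2·9.81) = 13.37 m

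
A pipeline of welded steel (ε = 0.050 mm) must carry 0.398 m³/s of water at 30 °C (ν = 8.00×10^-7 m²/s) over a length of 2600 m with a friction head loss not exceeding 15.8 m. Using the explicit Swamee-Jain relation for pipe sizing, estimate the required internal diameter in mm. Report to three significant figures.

D ≈ 495 mm

Swamee-Jain (Type III): D = 0.66·[ε^1.25·(LQ²/(gh_f))^4.75 + ν·Q^9.4·(L/(gh_f))^5.2]^0.04
LQ²/(gh_f) = 2.657; L/(gh_f) = 16.77
Term 1 = ε^1.25·(…)^4.75 = 4.36×10^-4; Term 2 = ν·Q^9.4·(…)^5.2 = 3.24×10^-4
D = 0.66·(4.36×10^-4 + 3.24×10^-4)^0.04 = 0.4952 m = 495 mm
Check: V = 2.07 m/s, Re = 1.28×10^6, f = 0.01327, h_f = 15.2 m ≈ 15.8 m ✓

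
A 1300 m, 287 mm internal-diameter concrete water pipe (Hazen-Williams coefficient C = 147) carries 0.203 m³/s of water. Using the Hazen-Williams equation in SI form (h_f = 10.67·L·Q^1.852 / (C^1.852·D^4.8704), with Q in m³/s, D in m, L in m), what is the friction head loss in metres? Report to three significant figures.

h_f = 10.67·1300·0.203^1.852 / (147^1.852·0.287^4.8704) = 30.62 m

h_f ≈ 30.6 m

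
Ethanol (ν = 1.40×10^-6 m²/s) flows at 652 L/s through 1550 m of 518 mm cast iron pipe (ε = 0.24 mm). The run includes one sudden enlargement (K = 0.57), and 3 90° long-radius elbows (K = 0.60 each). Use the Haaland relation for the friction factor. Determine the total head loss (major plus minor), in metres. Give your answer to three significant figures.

H_L ≈ 25.8 m

V = 4Q/(πD²) = 3.094 m/s; V²/2g = 0.4879 m
Re = 1.14×10^6, ε/D = 4.63×10^-4 → f = 0.01686 (Haaland)
Major: h_f = f(L/D)·V²/2g = 0.01686·2992·0.4879 = 24.61 m
Minor: ΣK = 2.37; h_m = ΣK·V²/2g = 1.156 m
Total H_L = 24.61 + 1.156 = 25.77 m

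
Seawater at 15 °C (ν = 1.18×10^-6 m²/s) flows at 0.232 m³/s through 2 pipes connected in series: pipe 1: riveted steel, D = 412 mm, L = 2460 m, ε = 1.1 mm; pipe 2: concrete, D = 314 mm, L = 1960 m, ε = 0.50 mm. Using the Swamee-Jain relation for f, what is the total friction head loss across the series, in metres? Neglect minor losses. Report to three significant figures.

H ≈ 87.7 m

Pipe 1: V = 1.740 m/s, Re = 6.08×10^5, ε/D = 0.00267, f = 0.02567, h_1 = f(L/D)V²/2g = 23.66 m
Pipe 2: V = 2.996 m/s, Re = 7.97×10^5, ε/D = 0.00159, f = 0.02243, h_2 = f(L/D)V²/2g = 64.04 m
Series → Q common, losses add: H = Σh = 87.70 m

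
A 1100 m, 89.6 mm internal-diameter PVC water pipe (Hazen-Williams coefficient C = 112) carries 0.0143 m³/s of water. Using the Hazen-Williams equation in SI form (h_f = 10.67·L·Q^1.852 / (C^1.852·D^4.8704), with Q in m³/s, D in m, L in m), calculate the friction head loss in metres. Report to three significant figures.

h_f ≈ 91.4 m

h_f = 10.67·1100·0.0143^1.852 / (112^1.852·0.0896^4.8704) = 91.36 m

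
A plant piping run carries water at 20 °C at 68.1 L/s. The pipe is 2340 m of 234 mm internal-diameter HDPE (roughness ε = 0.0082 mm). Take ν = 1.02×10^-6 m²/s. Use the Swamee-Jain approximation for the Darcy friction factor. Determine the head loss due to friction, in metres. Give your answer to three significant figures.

V = 4Q/(πD²) = 4·0.0681/(π·0.234²) = 1.584 m/s
Re = VD/ν = 1.584·0.234/1.02×10^-6 = 3.63×10^5 → turbulent
ε/D = 0.0082/234 = 3.50×10^-5
Swamee-Jain: f = 0.01432
h_f = f(L/D)V²/(2g) = 0.01432·(2340/0.234)·1.584²/(2·9.81) = 18.30 m

h_f ≈ 18.3 m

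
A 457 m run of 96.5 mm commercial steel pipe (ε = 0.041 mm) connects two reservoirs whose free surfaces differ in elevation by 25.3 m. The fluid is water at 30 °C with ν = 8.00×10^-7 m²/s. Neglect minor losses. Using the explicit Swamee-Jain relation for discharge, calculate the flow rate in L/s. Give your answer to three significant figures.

Q ≈ 17.7 L/s

Swamee-Jain (Type II): Q = -0.965·√(gD⁵h_f/L)·ln[ε/(3.7D) + √(3.17ν²L/(gD³h_f))]
√(gD⁵h_f/L) = √(9.81·0.0965⁵·25.3/457) = 0.002132
ε/(3.7D) = 1.15×10^-4; √(3.17ν²L/(gD³h_f)) = 6.45×10^-5
Q = -0.965·0.002132·ln(1.793×10^-4) = 0.01775 m³/s
Check: V = 2.43 m/s, Re = 2.93×10^5, f = 0.01792, h_f = 25.5 m ≈ 25.3 m ✓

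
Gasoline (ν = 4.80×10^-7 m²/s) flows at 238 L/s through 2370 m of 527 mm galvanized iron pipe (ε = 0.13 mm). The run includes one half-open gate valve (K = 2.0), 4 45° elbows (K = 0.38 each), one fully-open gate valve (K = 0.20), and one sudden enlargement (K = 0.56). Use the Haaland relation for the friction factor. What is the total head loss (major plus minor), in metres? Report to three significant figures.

H_L ≈ 4.35 m

V = 4Q/(πD²) = 1.091 m/s; V²/2g = 0.06068 m
Re = 1.20×10^6, ε/D = 2.47×10^-4 → f = 0.01498 (Haaland)
Major: h_f = f(L/D)·V²/2g = 0.01498·4497·0.06068 = 4.088 m
Minor: ΣK = 4.28; h_m = ΣK·V²/2g = 0.2597 m
Total H_L = 4.088 + 0.2597 = 4.348 m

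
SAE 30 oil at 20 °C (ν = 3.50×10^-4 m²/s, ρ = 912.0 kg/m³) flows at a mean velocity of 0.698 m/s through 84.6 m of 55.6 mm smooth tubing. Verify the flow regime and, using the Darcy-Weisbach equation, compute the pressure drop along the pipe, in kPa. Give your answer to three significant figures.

Δp ≈ 195 kPa

Re = VD/ν = 0.698·0.05560/3.50×10^-4 = 111 → laminar (Re < 2300)
f = 64/Re = 0.5772
h_f = f(L/D)V²/(2g) = 0.5772·(84.6/0.05560)·0.698²/(2·9.81) = 21.81 m
Δp = ρg·h_f = 912.0·9.81·21.81 = 195.1 kPa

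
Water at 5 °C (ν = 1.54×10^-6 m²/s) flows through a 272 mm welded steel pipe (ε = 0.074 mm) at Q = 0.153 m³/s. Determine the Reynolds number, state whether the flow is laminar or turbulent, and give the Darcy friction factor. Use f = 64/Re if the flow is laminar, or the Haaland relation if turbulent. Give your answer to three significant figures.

V = 4Q/(πD²) = 2.633 m/s
Re = VD/ν = 2.633·0.272/1.54×10^-6 = 4.65×10^5
Re > 4000 → turbulent; ε/D = 2.72×10^-4
Haaland: f = 0.01601

Re ≈ 4.65×10^5; turbulent; f ≈ 0.0160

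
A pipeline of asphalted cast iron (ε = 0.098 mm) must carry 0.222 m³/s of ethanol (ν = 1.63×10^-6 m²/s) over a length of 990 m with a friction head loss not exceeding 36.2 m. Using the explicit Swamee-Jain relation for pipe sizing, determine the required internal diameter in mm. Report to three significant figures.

Swamee-Jain (Type III): D = 0.66·[ε^1.25·(LQ²/(gh_f))^4.75 + ν·Q^9.4·(L/(gh_f))^5.2]^0.04
LQ²/(gh_f) = 0.1374; L/(gh_f) = 2.788
Term 1 = ε^1.25·(…)^4.75 = 7.84×10^-10; Term 2 = ν·Q^9.4·(…)^5.2 = 2.42×10^-10
D = 0.66·(7.84×10^-10 + 2.42×10^-10)^0.04 = 0.2884 m = 288 mm
Check: V = 3.40 m/s, Re = 6.01×10^5, f = 0.01650, h_f = 33.3 m ≈ 36.2 m ✓

D ≈ 288 mm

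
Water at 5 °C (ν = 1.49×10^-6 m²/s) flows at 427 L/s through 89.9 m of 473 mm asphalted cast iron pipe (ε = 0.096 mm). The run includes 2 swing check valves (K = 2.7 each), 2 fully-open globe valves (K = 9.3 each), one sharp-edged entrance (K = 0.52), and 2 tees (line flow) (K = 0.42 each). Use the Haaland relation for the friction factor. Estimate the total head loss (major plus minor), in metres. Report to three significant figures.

V = 4Q/(πD²) = 2.430 m/s; V²/2g = 0.3010 m
Re = 7.71×10^5, ε/D = 2.03×10^-4 → f = 0.01485 (Haaland)
Major: h_f = f(L/D)·V²/2g = 0.01485·190.1·0.3010 = 0.8494 m
Minor: ΣK = 25.4; h_m = ΣK·V²/2g = 7.633 m
Total H_L = 0.8494 + 7.633 = 8.482 m

H_L ≈ 8.48 m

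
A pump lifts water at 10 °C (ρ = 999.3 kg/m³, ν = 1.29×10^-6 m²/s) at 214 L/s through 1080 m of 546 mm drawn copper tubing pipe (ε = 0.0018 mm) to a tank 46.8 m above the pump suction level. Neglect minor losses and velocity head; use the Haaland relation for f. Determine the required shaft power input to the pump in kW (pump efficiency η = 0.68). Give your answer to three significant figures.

P_shaft ≈ 148 kW

V = 4Q/(πD²) = 0.9140 m/s; Re = 3.87×10^5; ε/D = 3.30×10^-6; f = 0.01371
h_f = f(L/D)V²/2g = 1.155 m
Total head H = z + h_f = 46.8 + 1.155 = 47.95 m
P_hyd = ρgQH = 999.3·9.81·0.214·47.95 = 100.6 kW
P_shaft = P_hyd/η = 100.6/0.68 = 147.9 kW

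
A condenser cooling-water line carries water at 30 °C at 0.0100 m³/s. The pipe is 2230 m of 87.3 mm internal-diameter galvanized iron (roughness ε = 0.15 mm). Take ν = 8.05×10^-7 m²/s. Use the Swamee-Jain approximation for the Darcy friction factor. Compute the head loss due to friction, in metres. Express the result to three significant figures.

h_f ≈ 86.3 m

V = 4Q/(πD²) = 4·0.0100/(π·0.0873²) = 1.671 m/s
Re = VD/ν = 1.671·0.0873/8.05×10^-7 = 1.81×10^5 → turbulent
ε/D = 0.15/87.3 = 0.00172
Swamee-Jain: f = 0.02376
h_f = f(L/D)V²/(2g) = 0.02376·(2230/0.0873)·1.671²/(2·9.81) = 86.35 m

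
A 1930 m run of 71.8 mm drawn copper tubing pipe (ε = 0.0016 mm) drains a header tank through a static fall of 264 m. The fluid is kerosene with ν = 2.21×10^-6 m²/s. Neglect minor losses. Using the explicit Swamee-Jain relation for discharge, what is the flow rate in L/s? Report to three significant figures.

Swamee-Jain (Type II): Q = -0.965·√(gD⁵h_f/L)·ln[ε/(3.7D) + √(3.17ν²L/(gD³h_f))]
√(gD⁵h_f/L) = √(9.81·0.0718⁵·264/1930) = 0.001600
ε/(3.7D) = 6.02×10^-6; √(3.17ν²L/(gD³h_f)) = 1.77×10^-4
Q = -0.965·0.001600·ln(1.826×10^-4) = 0.01329 m³/s
Check: V = 3.28 m/s, Re = 1.07×10^5, f = 0.01777, h_f = 262 m ≈ 264 m ✓

Q ≈ 13.3 L/s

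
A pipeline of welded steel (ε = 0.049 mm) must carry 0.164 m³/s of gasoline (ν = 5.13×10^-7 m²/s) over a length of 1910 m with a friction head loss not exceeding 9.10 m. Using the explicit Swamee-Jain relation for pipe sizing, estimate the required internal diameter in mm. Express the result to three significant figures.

D ≈ 369 mm

Swamee-Jain (Type III): D = 0.66·[ε^1.25·(LQ²/(gh_f))^4.75 + ν·Q^9.4·(L/(gh_f))^5.2]^0.04
LQ²/(gh_f) = 0.5755; L/(gh_f) = 21.40
Term 1 = ε^1.25·(…)^4.75 = 2.97×10^-7; Term 2 = ν·Q^9.4·(…)^5.2 = 1.77×10^-7
D = 0.66·(2.97×10^-7 + 1.77×10^-7)^0.04 = 0.3686 m = 369 mm
Check: V = 1.54 m/s, Re = 1.10×10^6, f = 0.01387, h_f = 8.65 m ≈ 9.10 m ✓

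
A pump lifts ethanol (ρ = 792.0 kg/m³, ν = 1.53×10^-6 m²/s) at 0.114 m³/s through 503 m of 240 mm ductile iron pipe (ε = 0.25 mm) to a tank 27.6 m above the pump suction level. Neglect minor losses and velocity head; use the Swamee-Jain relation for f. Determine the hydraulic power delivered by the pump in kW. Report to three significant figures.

P_hyd ≈ 36.9 kW

V = 4Q/(πD²) = 2.520 m/s; Re = 3.95×10^5; ε/D = 0.00104; f = 0.02069
h_f = f(L/D)V²/2g = 14.04 m
Total head H = z + h_f = 27.6 + 14.04 = 41.64 m
P_hyd = ρgQH = 792.0·9.81·0.114·41.64 = 36.88 kW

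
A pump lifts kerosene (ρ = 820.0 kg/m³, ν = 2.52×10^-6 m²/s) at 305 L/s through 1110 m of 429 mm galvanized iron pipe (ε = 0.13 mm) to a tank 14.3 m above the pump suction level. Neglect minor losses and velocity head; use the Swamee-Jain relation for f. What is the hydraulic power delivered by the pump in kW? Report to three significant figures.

P_hyd ≈ 59.3 kW

V = 4Q/(πD²) = 2.110 m/s; Re = 3.59×10^5; ε/D = 3.03×10^-4; f = 0.01681
h_f = f(L/D)V²/2g = 9.873 m
Total head H = z + h_f = 14.3 + 9.873 = 24.17 m
P_hyd = ρgQH = 820.0·9.81·0.305·24.17 = 59.31 kW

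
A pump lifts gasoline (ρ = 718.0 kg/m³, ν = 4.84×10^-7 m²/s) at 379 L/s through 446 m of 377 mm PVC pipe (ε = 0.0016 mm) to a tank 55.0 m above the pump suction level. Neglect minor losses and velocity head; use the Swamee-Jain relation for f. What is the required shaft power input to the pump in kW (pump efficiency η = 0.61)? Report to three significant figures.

V = 4Q/(πD²) = 3.395 m/s; Re = 2.64×10^6; ε/D = 4.24×10^-6; f = 0.01011
h_f = f(L/D)V²/2g = 7.030 m
Total head H = z + h_f = 55.0 + 7.030 = 62.03 m
P_hyd = ρgQH = 718.0·9.81·0.379·62.03 = 165.6 kW
P_shaft = P_hyd/η = 165.6/0.61 = 271.5 kW

P_shaft ≈ 271 kW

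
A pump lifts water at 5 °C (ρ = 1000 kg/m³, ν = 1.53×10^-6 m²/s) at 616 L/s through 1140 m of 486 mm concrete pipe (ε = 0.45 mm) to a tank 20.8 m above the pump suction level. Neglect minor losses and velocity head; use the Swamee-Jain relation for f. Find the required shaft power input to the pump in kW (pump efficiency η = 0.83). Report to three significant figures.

V = 4Q/(πD²) = 3.321 m/s; Re = 1.05×10^6; ε/D = 9.26×10^-4; f = 0.01967
h_f = f(L/D)V²/2g = 25.93 m
Total head H = z + h_f = 20.8 + 25.93 = 46.73 m
P_hyd = ρgQH = 1000·9.81·0.616·46.73 = 282.4 kW
P_shaft = P_hyd/η = 282.4/0.83 = 340.2 kW

P_shaft ≈ 340 kW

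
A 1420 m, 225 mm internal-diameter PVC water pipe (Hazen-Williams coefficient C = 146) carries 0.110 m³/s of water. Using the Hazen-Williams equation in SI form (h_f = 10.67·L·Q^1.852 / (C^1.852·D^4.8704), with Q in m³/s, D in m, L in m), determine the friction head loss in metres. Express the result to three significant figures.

h_f ≈ 35.6 m

h_f = 10.67·1420·0.110^1.852 / (146^1.852·0.225^4.8704) = 35.63 m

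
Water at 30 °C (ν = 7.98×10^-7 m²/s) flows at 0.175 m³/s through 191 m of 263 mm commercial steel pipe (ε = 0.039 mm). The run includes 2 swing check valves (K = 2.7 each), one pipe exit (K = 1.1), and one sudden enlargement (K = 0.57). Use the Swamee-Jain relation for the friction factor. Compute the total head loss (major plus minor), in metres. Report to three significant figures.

V = 4Q/(πD²) = 3.221 m/s; V²/2g = 0.5289 m
Re = 1.06×10^6, ε/D = 1.48×10^-4 → f = 0.01411 (Swamee-Jain)
Major: h_f = f(L/D)·V²/2g = 0.01411·726.2·0.5289 = 5.419 m
Minor: ΣK = 7.07; h_m = ΣK·V²/2g = 3.739 m
Total H_L = 5.419 + 3.739 = 9.158 m

H_L ≈ 9.16 m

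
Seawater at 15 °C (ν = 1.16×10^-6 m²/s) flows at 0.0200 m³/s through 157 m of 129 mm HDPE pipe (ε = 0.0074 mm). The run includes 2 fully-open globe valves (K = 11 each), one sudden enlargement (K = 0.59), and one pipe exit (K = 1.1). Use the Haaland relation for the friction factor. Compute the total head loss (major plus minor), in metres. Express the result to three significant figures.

V = 4Q/(πD²) = 1.530 m/s; V²/2g = 0.1193 m
Re = 1.70×10^5, ε/D = 5.74×10^-5 → f = 0.01634 (Haaland)
Major: h_f = f(L/D)·V²/2g = 0.01634·1217·0.1193 = 2.374 m
Minor: ΣK = 23.7; h_m = ΣK·V²/2g = 2.827 m
Total H_L = 2.374 + 2.827 = 5.202 m

H_L ≈ 5.20 m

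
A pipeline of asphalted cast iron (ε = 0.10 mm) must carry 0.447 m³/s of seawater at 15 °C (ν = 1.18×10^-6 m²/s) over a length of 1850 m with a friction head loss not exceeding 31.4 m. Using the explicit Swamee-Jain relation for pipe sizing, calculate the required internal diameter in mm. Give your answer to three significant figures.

D ≈ 435 mm

Swamee-Jain (Type III): D = 0.66·[ε^1.25·(LQ²/(gh_f))^4.75 + ν·Q^9.4·(L/(gh_f))^5.2]^0.04
LQ²/(gh_f) = 1.200; L/(gh_f) = 6.006
Term 1 = ε^1.25·(…)^4.75 = 2.38×10^-5; Term 2 = ν·Q^9.4·(…)^5.2 = 6.81×10^-6
D = 0.66·(2.38×10^-5 + 6.81×10^-6)^0.04 = 0.4355 m = 435 mm
Check: V = 3.00 m/s, Re = 1.11×10^6, f = 0.01501, h_f = 29.3 m ≈ 31.4 m ✓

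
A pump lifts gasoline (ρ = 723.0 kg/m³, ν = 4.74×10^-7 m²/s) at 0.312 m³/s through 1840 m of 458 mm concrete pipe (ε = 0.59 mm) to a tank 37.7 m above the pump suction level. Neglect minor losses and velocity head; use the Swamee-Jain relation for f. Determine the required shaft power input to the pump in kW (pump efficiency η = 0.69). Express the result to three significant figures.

V = 4Q/(πD²) = 1.894 m/s; Re = 1.83×10^6; ε/D = 0.00129; f = 0.02110
h_f = f(L/D)V²/2g = 15.50 m
Total head H = z + h_f = 37.7 + 15.50 = 53.20 m
P_hyd = ρgQH = 723.0·9.81·0.312·53.20 = 117.7 kW
P_shaft = P_hyd/η = 117.7/0.69 = 170.6 kW

P_shaft ≈ 171 kW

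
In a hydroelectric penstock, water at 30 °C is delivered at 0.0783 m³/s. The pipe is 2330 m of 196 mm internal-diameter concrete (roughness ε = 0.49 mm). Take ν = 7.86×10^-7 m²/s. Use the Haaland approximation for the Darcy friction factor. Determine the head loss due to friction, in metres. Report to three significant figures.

V = 4Q/(πD²) = 4·0.0783/(π·0.196²) = 2.595 m/s
Re = VD/ν = 2.595·0.196/7.86×10^-7 = 6.47×10^5 → turbulent
ε/D = 0.49/196 = 0.00250
Haaland: f = 0.02514
h_f = f(L/D)V²/(2g) = 0.02514·(2330/0.196)·2.595²/(2·9.81) = 102.6 m

h_f ≈ 103 m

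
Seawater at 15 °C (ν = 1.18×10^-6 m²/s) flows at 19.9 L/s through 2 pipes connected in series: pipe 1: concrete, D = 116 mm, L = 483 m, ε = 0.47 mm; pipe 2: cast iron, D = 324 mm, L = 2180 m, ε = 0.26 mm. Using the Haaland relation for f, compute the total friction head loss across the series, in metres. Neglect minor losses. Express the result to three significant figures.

Pipe 1: V = 1.883 m/s, Re = 1.85×10^5, ε/D = 0.00405, f = 0.02911, h_1 = f(L/D)V²/2g = 21.91 m
Pipe 2: V = 0.2414 m/s, Re = 6.63×10^4, ε/D = 8.02×10^-4, f = 0.02228, h_2 = f(L/D)V²/2g = 0.4452 m
Series → Q common, losses add: H = Σh = 22.35 m

H ≈ 22.4 m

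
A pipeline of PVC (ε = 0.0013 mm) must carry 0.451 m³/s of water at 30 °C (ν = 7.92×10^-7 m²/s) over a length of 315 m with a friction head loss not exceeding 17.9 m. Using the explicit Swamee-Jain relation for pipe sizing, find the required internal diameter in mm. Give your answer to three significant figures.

Swamee-Jain (Type III): D = 0.66·[ε^1.25·(LQ²/(gh_f))^4.75 + ν·Q^9.4·(L/(gh_f))^5.2]^0.04
LQ²/(gh_f) = 0.3649; L/(gh_f) = 1.794
Term 1 = ε^1.25·(…)^4.75 = 3.65×10^-10; Term 2 = ν·Q^9.4·(…)^5.2 = 9.28×10^-9
D = 0.66·(3.65×10^-10 + 9.28×10^-9)^0.04 = 0.3154 m = 315 mm
Check: V = 5.77 m/s, Re = 2.30×10^6, f = 0.01031, h_f = 17.5 m ≈ 17.9 m ✓

D ≈ 315 mm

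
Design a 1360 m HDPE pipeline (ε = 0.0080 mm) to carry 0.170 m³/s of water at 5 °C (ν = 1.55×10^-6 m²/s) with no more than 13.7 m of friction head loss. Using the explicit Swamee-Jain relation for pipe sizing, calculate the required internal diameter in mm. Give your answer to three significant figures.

D ≈ 322 mm

Swamee-Jain (Type III): D = 0.66·[ε^1.25·(LQ²/(gh_f))^4.75 + ν·Q^9.4·(L/(gh_f))^5.2]^0.04
LQ²/(gh_f) = 0.2924; L/(gh_f) = 10.12
Term 1 = ε^1.25·(…)^4.75 = 1.24×10^-9; Term 2 = ν·Q^9.4·(…)^5.2 = 1.53×10^-8
D = 0.66·(1.24×10^-9 + 1.53×10^-8)^0.04 = 0.3223 m = 322 mm
Check: V = 2.08 m/s, Re = 4.33×10^5, f = 0.01379, h_f = 12.9 m ≈ 13.7 m ✓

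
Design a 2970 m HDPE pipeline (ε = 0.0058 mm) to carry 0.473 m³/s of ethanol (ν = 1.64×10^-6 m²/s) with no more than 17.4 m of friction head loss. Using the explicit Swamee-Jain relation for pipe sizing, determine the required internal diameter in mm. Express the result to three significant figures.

Swamee-Jain (Type III): D = 0.66·[ε^1.25·(LQ²/(gh_f))^4.75 + ν·Q^9.4·(L/(gh_f))^5.2]^0.04
LQ²/(gh_f) = 3.893; L/(gh_f) = 17.40
Term 1 = ε^1.25·(…)^4.75 = 1.81×10^-4; Term 2 = ν·Q^9.4·(…)^5.2 = 0.00407
D = 0.66·(1.81×10^-4 + 0.00407)^0.04 = 0.5305 m = 530 mm
Check: V = 2.14 m/s, Re = 6.92×10^5, f = 0.01258, h_f = 16.4 m ≈ 17.4 m ✓

D ≈ 530 mm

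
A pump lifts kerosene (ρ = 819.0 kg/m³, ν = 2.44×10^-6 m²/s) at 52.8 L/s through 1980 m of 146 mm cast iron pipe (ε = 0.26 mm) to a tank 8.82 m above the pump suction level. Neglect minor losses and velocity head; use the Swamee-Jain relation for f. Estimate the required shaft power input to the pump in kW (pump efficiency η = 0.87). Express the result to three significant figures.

P_shaft ≈ 84.4 kW

V = 4Q/(πD²) = 3.154 m/s; Re = 1.89×10^5; ε/D = 0.00178; f = 0.02391
h_f = f(L/D)V²/2g = 164.4 m
Total head H = z + h_f = 8.82 + 164.4 = 173.2 m
P_hyd = ρgQH = 819.0·9.81·0.0528·173.2 = 73.47 kW
P_shaft = P_hyd/η = 73.47/0.87 = 84.45 kW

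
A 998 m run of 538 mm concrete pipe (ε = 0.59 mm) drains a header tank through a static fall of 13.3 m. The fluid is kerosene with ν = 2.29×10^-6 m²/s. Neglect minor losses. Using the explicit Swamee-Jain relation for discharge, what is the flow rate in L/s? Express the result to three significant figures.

Q ≈ 595 L/s

Swamee-Jain (Type II): Q = -0.965·√(gD⁵h_f/L)·ln[ε/(3.7D) + √(3.17ν²L/(gD³h_f))]
√(gD⁵h_f/L) = √(9.81·0.538⁵·13.3/998) = 0.07676
ε/(3.7D) = 2.96×10^-4; √(3.17ν²L/(gD³h_f)) = 2.86×10^-5
Q = -0.965·0.07676·ln(3.250×10^-4) = 0.5950 m³/s
Check: V = 2.62 m/s, Re = 6.15×10^5, f = 0.02065, h_f = 13.4 m ≈ 13.3 m ✓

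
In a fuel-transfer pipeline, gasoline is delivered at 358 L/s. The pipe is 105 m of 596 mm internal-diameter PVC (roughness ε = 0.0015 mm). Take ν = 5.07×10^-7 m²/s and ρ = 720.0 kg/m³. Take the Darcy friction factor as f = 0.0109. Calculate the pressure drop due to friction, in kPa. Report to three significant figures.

V = 4Q/(πD²) = 4·0.358/(π·0.596²) = 1.283 m/s
h_f = f(L/D)V²/(2g) = 0.01090·(105/0.596)·1.283²/(2·9.81) = 0.1612 m
Δp = ρg·h_f = 720.0·9.81·0.1612 = 1.138 kPa

Δp ≈ 1.14 kPa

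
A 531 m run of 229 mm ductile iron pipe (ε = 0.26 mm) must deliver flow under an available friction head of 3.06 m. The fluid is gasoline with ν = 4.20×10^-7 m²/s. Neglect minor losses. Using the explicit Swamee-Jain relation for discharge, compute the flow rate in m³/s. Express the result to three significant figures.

Q ≈ 0.0461 m³/s

Swamee-Jain (Type II): Q = -0.965·√(gD⁵h_f/L)·ln[ε/(3.7D) + √(3.17ν²L/(gD³h_f))]
√(gD⁵h_f/L) = √(9.81·0.229⁵·3.06/531) = 0.005967
ε/(3.7D) = 3.07×10^-4; √(3.17ν²L/(gD³h_f)) = 2.87×10^-5
Q = -0.965·0.005967·ln(3.356×10^-4) = 0.04606 m³/s
Check: V = 1.12 m/s, Re = 6.10×10^5, f = 0.02082, h_f = 3.08 m ≈ 3.06 m ✓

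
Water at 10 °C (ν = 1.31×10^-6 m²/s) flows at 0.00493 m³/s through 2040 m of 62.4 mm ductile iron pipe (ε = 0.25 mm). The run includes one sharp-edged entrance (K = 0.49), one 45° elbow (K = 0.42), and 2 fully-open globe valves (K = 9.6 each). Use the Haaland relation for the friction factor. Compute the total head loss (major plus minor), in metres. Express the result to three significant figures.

H_L ≈ 131 m

V = 4Q/(πD²) = 1.612 m/s; V²/2g = 0.1325 m
Re = 7.68×10^4, ε/D = 0.00401 → f = 0.02974 (Haaland)
Major: h_f = f(L/D)·V²/2g = 0.02974·32692·0.1325 = 128.8 m
Minor: ΣK = 20.1; h_m = ΣK·V²/2g = 2.664 m
Total H_L = 128.8 + 2.664 = 131.5 m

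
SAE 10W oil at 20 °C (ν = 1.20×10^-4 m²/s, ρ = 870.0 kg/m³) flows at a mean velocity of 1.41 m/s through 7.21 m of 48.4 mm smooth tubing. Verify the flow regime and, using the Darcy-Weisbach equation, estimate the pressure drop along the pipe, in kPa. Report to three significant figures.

Re = VD/ν = 1.41·0.04840/1.20×10^-4 = 569 → laminar (Re < 2300)
f = 64/Re = 0.1125
h_f = f(L/D)V²/(2g) = 0.1125·(7.21/0.04840)·1.41²/(2·9.81) = 1.699 m
Δp = ρg·h_f = 870.0·9.81·1.699 = 14.50 kPa

Δp ≈ 14.5 kPa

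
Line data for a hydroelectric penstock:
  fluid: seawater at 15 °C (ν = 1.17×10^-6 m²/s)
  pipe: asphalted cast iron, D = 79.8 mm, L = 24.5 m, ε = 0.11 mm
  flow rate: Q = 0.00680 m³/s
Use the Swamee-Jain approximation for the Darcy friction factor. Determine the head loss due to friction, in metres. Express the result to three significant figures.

h_f ≈ 0.686 m

V = 4Q/(πD²) = 4·0.00680/(π·0.0798²) = 1.360 m/s
Re = VD/ν = 1.360·0.0798/1.17×10^-6 = 9.27×10^4 → turbulent
ε/D = 0.11/79.8 = 0.00138
Swamee-Jain: f = 0.02372
h_f = f(L/D)V²/(2g) = 0.02372·(24.5/0.0798)·1.360²/(2·9.81) = 0.6861 m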